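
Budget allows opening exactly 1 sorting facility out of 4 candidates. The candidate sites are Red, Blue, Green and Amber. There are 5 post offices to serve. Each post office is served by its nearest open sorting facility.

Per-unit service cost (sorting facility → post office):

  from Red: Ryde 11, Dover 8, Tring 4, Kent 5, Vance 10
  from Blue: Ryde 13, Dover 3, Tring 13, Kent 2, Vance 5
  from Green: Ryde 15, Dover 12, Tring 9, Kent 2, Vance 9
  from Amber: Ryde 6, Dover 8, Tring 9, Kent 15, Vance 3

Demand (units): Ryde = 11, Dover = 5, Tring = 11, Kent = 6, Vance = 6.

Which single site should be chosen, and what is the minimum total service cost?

Choose Red only; total service cost 295.

With exactly 1 open, each post office uses its cheapest among the chosen.
{Red}: Ryde→Red 11·11=121, Dover→Red 8·5=40, Tring→Red 4·11=44, Kent→Red 5·6=30, Vance→Red 10·6=60. Service cost 295.
{Amber}: service cost 313
{Blue}: service cost 343
Among all 4 size-1 choices, {Red} is lowest.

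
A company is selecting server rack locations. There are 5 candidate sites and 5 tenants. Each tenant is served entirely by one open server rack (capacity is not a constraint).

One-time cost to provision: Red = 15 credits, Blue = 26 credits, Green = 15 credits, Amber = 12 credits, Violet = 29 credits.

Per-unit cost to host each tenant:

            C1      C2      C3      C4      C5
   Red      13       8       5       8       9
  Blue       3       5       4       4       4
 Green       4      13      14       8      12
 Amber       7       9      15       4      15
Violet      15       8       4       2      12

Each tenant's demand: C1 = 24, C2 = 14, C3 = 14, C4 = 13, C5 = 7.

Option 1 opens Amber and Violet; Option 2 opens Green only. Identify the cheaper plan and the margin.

Option 1 is cheaper by 190.

Option 1: {Amber, Violet}: C1→Amber 7·24=168, C2→Violet 8·14=112, C3→Violet 4·14=56, C4→Violet 2·13=26, C5→Violet 12·7=84. Service 446; fixed 41; total 487.
Option 2: {Green}: C1→Green 4·24=96, C2→Green 13·14=182, C3→Green 14·14=196, C4→Green 8·13=104, C5→Green 12·7=84. Service 662; fixed 15; total 677.
Difference: |487 − 677| = 190.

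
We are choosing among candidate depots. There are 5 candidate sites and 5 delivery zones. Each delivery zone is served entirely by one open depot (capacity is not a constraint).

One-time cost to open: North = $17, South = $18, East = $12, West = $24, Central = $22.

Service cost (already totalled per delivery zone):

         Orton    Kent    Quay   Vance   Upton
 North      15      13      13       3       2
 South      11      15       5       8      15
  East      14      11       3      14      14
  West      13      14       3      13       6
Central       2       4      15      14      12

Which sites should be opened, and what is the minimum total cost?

Open North and East; minimum total cost 62.

For any fixed open set, each delivery zone goes to its cheapest open site; total = fixed + service.
{North, East}: Orton→East 14, Kent→East 11, Quay→East 3, Vance→North 3, Upton→North 2. Service 33; fixed 29; total 62.
{North}: Orton→North 15, Kent→North 13, Quay→North 13, Vance→North 3, Upton→North 2. Service 46; fixed 17; total 63.
{North, Central}: Orton→Central 2, Kent→Central 4, Quay→North 13, Vance→North 3, Upton→North 2. Service 24; fixed 39; total 63.
{North, South, East, West, Central}: service 14 + fixed 93 = 107
No other subset beats 62.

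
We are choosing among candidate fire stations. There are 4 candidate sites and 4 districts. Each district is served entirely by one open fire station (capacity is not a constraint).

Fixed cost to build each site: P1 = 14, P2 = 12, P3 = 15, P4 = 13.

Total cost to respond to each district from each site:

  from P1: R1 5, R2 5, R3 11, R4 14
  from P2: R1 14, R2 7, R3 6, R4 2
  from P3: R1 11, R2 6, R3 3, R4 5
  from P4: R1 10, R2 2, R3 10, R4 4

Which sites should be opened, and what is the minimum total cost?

For any fixed open set, each district goes to its cheapest open site; total = fixed + service.
{P4}: R1→P4 10, R2→P4 2, R3→P4 10, R4→P4 4. Service 26; fixed 13; total 39.
{P3}: service 25 + fixed 15 = 40
{P2}: R1→P2 14, R2→P2 7, R3→P2 6, R4→P2 2. Service 29; fixed 12; total 41.
{P1, P2, P3, P4}: service 12 + fixed 54 = 66
(All 15 nonempty subsets were checked; P4 only is lowest.)

Open P4 only; minimum total cost 39.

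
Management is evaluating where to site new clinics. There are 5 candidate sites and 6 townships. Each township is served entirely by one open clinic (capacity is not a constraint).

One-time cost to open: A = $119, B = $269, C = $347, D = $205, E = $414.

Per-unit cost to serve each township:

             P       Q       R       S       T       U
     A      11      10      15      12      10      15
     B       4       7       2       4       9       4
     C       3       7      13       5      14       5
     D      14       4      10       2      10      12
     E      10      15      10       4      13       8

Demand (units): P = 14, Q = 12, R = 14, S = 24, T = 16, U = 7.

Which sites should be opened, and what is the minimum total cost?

For any fixed open set, each township goes to its cheapest open site; total = fixed + service.
{B}: P→B 4·14=56, Q→B 7·12=84, R→B 2·14=28, S→B 4·24=96, T→B 9·16=144, U→B 4·7=28. Service 436; fixed 269; total 705.
{A, B}: service 436 + fixed 388 = 824
{B, D}: P→B 4·14=56, Q→D 4·12=48, R→B 2·14=28, S→D 2·24=48, T→B 9·16=144, U→B 4·7=28. Service 352; fixed 474; total 826.
{A, B, C, D, E}: P→C 3·14=42, Q→D 4·12=48, R→B 2·14=28, S→D 2·24=48, T→B 9·16=144, U→B 4·7=28. Service 338; fixed 1354; total 1692.
No other subset beats 705.

Open B only; minimum total cost 705.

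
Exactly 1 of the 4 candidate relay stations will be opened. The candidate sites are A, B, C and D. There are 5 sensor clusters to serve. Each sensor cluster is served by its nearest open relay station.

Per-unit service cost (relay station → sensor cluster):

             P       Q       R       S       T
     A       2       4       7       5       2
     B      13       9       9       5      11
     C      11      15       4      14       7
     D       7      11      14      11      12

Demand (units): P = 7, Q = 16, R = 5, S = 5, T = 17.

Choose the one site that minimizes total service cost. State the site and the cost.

Choose A only; total service cost 172.

With exactly 1 open, each sensor cluster uses its cheapest among the chosen.
{A}: P→A 2·7=14, Q→A 4·16=64, R→A 7·5=35, S→A 5·5=25, T→A 2·17=34. Service cost 172.
{B}: service cost 492
{C}: service cost 526
Among all 4 size-1 choices, {A} is lowest.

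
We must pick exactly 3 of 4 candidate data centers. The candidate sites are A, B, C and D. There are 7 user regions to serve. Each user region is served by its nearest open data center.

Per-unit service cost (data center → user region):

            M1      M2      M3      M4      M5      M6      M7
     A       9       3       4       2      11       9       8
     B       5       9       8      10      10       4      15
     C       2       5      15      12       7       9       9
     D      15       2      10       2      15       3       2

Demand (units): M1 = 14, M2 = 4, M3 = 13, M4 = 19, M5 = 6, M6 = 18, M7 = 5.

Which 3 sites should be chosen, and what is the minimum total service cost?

With exactly 3 open, each user region uses its cheapest among the chosen.
{A, C, D}: M1→C 2·14=28, M2→D 2·4=8, M3→A 4·13=52, M4→A 2·19=38, M5→C 7·6=42, M6→D 3·18=54, M7→D 2·5=10. Service cost 232.
{A, B, C}: service cost 284
{B, C, D}: service cost 284
Among all 4 size-3 choices, {A, C, D} is lowest.

Choose A, C and D; total service cost 232.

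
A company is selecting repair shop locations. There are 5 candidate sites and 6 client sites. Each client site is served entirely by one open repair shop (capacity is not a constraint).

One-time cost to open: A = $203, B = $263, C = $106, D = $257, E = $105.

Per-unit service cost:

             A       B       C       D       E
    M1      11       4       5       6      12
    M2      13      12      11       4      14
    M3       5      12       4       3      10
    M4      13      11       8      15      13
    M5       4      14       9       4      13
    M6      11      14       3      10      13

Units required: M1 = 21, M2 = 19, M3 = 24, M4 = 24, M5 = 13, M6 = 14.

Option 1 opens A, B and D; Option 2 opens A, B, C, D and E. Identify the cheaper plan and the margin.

Option 1 is cheaper by 41.

Option 1: {A, B, D}: M1→B 4·21=84, M2→D 4·19=76, M3→D 3·24=72, M4→B 11·24=264, M5→A 4·13=52, M6→D 10·14=140. Service 688; fixed 723; total 1411.
Option 2: {A, B, C, D, E}: M1→B 4·21=84, M2→D 4·19=76, M3→D 3·24=72, M4→C 8·24=192, M5→A 4·13=52, M6→C 3·14=42. Service 518; fixed 934; total 1452.
Difference: |1411 − 1452| = 41.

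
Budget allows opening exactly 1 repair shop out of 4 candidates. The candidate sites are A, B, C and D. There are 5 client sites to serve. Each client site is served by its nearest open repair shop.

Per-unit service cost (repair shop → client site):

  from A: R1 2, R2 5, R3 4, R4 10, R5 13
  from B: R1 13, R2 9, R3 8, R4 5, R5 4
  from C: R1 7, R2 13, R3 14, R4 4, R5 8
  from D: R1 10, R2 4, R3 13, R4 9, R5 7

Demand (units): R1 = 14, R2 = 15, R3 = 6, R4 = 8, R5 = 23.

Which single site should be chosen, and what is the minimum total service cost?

Choose B only; total service cost 497.

With exactly 1 open, each client site uses its cheapest among the chosen.
{B}: R1→B 13·14=182, R2→B 9·15=135, R3→B 8·6=48, R4→B 5·8=40, R5→B 4·23=92. Service cost 497.
{A}: service cost 506
{D}: service cost 511
Among all 4 size-1 choices, {B} is lowest.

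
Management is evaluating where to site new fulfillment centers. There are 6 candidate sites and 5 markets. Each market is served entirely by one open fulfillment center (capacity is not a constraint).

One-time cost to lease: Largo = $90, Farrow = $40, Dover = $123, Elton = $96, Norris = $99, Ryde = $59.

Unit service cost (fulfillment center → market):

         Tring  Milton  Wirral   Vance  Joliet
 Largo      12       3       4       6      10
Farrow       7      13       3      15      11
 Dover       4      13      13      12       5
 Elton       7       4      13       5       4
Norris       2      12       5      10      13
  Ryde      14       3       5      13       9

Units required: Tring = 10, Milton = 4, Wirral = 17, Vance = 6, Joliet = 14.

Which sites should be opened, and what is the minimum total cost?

Open Farrow and Elton; minimum total cost 359.

For any fixed open set, each market goes to its cheapest open site; total = fixed + service.
{Farrow, Elton}: Tring→Farrow 7·10=70, Milton→Elton 4·4=16, Wirral→Farrow 3·17=51, Vance→Elton 5·6=30, Joliet→Elton 4·14=56. Service 223; fixed 136; total 359.
{Elton, Norris}: service 207 + fixed 195 = 402
{Farrow, Elton, Norris}: service 173 + fixed 235 = 408
{Largo, Farrow, Dover, Elton, Norris, Ryde}: Tring→Norris 2·10=20, Milton→Largo 3·4=12, Wirral→Farrow 3·17=51, Vance→Elton 5·6=30, Joliet→Elton 4·14=56. Service 169; fixed 507; total 676.
No other subset beats 359.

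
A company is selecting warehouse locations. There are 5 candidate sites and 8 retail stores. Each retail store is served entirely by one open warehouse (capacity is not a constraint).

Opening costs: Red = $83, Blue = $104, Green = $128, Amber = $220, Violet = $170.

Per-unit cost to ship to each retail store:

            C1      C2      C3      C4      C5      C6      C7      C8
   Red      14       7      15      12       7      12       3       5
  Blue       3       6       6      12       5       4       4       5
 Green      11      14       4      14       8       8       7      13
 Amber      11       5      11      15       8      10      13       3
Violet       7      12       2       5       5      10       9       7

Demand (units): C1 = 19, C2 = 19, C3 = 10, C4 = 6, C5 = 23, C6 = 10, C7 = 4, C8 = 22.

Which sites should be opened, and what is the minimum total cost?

For any fixed open set, each retail store goes to its cheapest open site; total = fixed + service.
{Blue}: C1→Blue 3·19=57, C2→Blue 6·19=114, C3→Blue 6·10=60, C4→Blue 12·6=72, C5→Blue 5·23=115, C6→Blue 4·10=40, C7→Blue 4·4=16, C8→Blue 5·22=110. Service 584; fixed 104; total 688.
{Red, Blue}: C1→Blue 3·19=57, C2→Blue 6·19=114, C3→Blue 6·10=60, C4→Red 12·6=72, C5→Blue 5·23=115, C6→Blue 4·10=40, C7→Red 3·4=12, C8→Red 5·22=110. Service 580; fixed 187; total 767.
{Blue, Violet}: service 502 + fixed 274 = 776
{Red, Blue, Green, Amber, Violet}: C1→Blue 3·19=57, C2→Amber 5·19=95, C3→Violet 2·10=20, C4→Violet 5·6=30, C5→Blue 5·23=115, C6→Blue 4·10=40, C7→Red 3·4=12, C8→Amber 3·22=66. Service 435; fixed 705; total 1140.
No other subset beats 688.

Open Blue only; minimum total cost 688.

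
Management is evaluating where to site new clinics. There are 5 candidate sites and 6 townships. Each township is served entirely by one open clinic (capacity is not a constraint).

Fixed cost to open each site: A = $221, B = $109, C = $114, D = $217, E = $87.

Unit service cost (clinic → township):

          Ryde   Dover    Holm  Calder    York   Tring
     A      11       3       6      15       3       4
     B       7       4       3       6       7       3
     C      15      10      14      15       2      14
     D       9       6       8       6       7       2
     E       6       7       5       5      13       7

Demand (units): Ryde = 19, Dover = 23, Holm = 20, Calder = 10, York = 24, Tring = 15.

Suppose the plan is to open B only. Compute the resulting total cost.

Each township is assigned to its cheapest site among the open ones.
{B}: Ryde→B 7·19=133, Dover→B 4·23=92, Holm→B 3·20=60, Calder→B 6·10=60, York→B 7·24=168, Tring→B 3·15=45. Service 558; fixed 109; total 667.

Total cost: 667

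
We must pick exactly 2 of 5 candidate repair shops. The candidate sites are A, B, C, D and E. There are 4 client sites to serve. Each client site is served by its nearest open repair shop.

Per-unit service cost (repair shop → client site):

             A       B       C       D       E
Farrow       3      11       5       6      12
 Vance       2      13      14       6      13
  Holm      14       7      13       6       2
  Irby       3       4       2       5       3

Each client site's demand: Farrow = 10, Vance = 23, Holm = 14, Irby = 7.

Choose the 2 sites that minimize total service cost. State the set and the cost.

With exactly 2 open, each client site uses its cheapest among the chosen.
{A, E}: Farrow→A 3·10=30, Vance→A 2·23=46, Holm→E 2·14=28, Irby→A 3·7=21. Service cost 125.
{A, D}: service cost 181
{A, B}: service cost 195
Among all 10 size-2 choices, {A, E} is lowest.

Choose A and E; total service cost 125.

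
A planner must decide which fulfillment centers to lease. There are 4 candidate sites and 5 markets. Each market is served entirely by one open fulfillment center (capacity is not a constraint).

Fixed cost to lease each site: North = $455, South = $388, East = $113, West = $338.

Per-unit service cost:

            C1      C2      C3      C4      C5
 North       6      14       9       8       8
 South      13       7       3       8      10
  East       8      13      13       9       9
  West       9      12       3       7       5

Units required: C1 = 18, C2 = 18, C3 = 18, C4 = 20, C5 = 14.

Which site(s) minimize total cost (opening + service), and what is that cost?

Open West only; minimum total cost 980.

For any fixed open set, each market goes to its cheapest open site; total = fixed + service.
{West}: C1→West 9·18=162, C2→West 12·18=216, C3→West 3·18=54, C4→West 7·20=140, C5→West 5·14=70. Service 642; fixed 338; total 980.
{East}: service 918 + fixed 113 = 1031
{East, West}: C1→East 8·18=144, C2→West 12·18=216, C3→West 3·18=54, C4→West 7·20=140, C5→West 5·14=70. Service 624; fixed 451; total 1075.
{North, South, East, West}: service 498 + fixed 1294 = 1792
No other subset beats 980.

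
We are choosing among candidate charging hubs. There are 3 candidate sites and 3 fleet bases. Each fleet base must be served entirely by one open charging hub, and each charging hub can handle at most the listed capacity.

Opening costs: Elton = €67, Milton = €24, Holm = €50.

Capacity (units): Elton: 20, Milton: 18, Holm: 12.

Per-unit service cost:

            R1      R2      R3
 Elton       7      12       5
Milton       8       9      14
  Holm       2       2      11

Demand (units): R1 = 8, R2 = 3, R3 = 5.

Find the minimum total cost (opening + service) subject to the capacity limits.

Minimum total cost: 164

Open {Elton, Holm}: R1→Holm 2·8=16, R2→Holm 2·3=6, R3→Elton 5·5=25.
Loads: Elton carries 5/20, Holm carries 11/12. Service 47; fixed 117; total 164.
Next best feasible plan costs 166.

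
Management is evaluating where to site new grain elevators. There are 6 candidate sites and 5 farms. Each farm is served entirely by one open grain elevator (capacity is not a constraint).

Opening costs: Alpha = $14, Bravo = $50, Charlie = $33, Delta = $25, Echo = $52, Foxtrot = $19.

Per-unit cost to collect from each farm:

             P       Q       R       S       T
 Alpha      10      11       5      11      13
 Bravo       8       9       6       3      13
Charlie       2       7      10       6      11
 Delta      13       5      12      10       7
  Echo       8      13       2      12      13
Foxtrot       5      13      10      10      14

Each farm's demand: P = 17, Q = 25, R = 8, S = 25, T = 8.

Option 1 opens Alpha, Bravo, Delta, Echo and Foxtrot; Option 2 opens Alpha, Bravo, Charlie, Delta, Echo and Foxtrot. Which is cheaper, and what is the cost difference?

Option 2 is cheaper by 18.

Option 1: {Alpha, Bravo, Delta, Echo, Foxtrot}: P→Foxtrot 5·17=85, Q→Delta 5·25=125, R→Echo 2·8=16, S→Bravo 3·25=75, T→Delta 7·8=56. Service 357; fixed 160; total 517.
Option 2: {Alpha, Bravo, Charlie, Delta, Echo, Foxtrot}: P→Charlie 2·17=34, Q→Delta 5·25=125, R→Echo 2·8=16, S→Bravo 3·25=75, T→Delta 7·8=56. Service 306; fixed 193; total 499.
Difference: |517 − 499| = 18.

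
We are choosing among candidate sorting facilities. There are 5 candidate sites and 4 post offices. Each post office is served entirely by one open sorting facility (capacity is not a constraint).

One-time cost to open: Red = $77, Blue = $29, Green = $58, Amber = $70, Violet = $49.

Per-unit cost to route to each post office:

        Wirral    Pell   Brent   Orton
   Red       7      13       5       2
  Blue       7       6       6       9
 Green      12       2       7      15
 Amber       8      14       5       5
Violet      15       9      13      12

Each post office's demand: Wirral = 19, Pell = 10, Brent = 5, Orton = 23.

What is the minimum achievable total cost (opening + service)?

For any fixed open set, each post office goes to its cheapest open site; total = fixed + service.
{Red, Green}: Wirral→Red 7·19=133, Pell→Green 2·10=20, Brent→Red 5·5=25, Orton→Red 2·23=46. Service 224; fixed 135; total 359.
{Red, Blue}: service 264 + fixed 106 = 370
{Red, Blue, Green}: service 224 + fixed 164 = 388
{Red, Blue, Green, Amber, Violet}: service 224 + fixed 283 = 507
No other subset beats 359.

Minimum total cost: 359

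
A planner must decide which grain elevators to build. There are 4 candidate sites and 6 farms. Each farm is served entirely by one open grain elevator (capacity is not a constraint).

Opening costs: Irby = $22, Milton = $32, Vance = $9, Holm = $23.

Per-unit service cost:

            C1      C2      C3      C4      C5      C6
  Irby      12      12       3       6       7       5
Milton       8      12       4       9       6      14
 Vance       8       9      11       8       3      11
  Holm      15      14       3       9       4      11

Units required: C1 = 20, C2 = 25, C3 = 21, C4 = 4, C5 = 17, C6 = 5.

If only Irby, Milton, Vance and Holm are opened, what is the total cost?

Each farm is assigned to its cheapest site among the open ones.
{Irby, Milton, Vance, Holm}: C1→Milton 8·20=160, C2→Vance 9·25=225, C3→Irby 3·21=63, C4→Irby 6·4=24, C5→Vance 3·17=51, C6→Irby 5·5=25. Service 548; fixed 86; total 634.

Total cost: 634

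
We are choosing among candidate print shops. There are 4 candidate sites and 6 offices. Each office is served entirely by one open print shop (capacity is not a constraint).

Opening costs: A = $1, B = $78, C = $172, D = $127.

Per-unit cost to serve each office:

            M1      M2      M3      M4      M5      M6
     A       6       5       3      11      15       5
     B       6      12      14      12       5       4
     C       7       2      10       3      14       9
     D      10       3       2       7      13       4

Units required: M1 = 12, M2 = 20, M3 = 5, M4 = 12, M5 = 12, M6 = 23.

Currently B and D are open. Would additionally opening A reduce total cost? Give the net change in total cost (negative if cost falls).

Current service cost with {B, D}: 378.
Adding A: each office re-picks its cheapest; new service cost 378, saving 0.
Extra fixed cost: 1. Net change = 1 − 0 = 1.
(Totals: 583 → 584.)

No — net change +1 (cost rises by 1).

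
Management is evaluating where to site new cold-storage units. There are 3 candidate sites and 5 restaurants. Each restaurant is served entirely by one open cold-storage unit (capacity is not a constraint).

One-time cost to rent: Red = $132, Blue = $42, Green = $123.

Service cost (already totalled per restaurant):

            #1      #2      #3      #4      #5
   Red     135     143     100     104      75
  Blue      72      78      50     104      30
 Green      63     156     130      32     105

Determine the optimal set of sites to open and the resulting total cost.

Open Blue only; minimum total cost 376.

For any fixed open set, each restaurant goes to its cheapest open site; total = fixed + service.
{Blue}: #1→Blue 72, #2→Blue 78, #3→Blue 50, #4→Blue 104, #5→Blue 30. Service 334; fixed 42; total 376.
{Blue, Green}: #1→Green 63, #2→Blue 78, #3→Blue 50, #4→Green 32, #5→Blue 30. Service 253; fixed 165; total 418.
{Red, Blue}: service 334 + fixed 174 = 508
{Red, Blue, Green}: service 253 + fixed 297 = 550
(All 7 nonempty subsets were checked; Blue only is lowest.)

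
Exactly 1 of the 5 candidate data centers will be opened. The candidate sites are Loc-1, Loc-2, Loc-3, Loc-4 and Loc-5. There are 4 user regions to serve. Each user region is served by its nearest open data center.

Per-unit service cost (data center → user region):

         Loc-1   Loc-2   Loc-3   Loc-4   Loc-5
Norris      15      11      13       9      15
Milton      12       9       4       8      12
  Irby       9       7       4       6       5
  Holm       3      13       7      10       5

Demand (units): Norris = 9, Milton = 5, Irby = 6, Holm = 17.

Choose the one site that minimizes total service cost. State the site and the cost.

With exactly 1 open, each user region uses its cheapest among the chosen.
{Loc-3}: Norris→Loc-3 13·9=117, Milton→Loc-3 4·5=20, Irby→Loc-3 4·6=24, Holm→Loc-3 7·17=119. Service cost 280.
{Loc-1}: service cost 300
{Loc-5}: service cost 310
Among all 5 size-1 choices, {Loc-3} is lowest.

Choose Loc-3 only; total service cost 280.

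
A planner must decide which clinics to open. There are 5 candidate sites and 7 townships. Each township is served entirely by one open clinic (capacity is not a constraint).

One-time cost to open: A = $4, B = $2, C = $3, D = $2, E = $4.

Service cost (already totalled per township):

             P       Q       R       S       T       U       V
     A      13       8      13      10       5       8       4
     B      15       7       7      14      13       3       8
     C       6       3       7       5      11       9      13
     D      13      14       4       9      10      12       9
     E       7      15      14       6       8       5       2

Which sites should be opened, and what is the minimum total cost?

Open A, B, C and D; minimum total cost 41.

For any fixed open set, each township goes to its cheapest open site; total = fixed + service.
{A, B, C, D}: P→C 6, Q→C 3, R→D 4, S→C 5, T→A 5, U→B 3, V→A 4. Service 30; fixed 11; total 41.
{A, B, C}: P→C 6, Q→C 3, R→B 7, S→C 5, T→A 5, U→B 3, V→A 4. Service 33; fixed 9; total 42.
{B, C, D, E}: service 31 + fixed 11 = 42
{A, B, C, D, E}: service 28 + fixed 15 = 43
No other subset beats 41.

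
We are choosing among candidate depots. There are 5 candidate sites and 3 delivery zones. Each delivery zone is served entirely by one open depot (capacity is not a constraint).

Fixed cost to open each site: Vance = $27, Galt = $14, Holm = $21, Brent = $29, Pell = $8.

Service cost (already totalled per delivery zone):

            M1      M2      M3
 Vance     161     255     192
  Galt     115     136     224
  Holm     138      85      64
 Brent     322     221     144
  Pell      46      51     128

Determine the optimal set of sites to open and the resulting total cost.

Open Holm and Pell; minimum total cost 190.

For any fixed open set, each delivery zone goes to its cheapest open site; total = fixed + service.
{Holm, Pell}: M1→Pell 46, M2→Pell 51, M3→Holm 64. Service 161; fixed 29; total 190.
{Galt, Holm, Pell}: service 161 + fixed 43 = 204
{Vance, Holm, Pell}: service 161 + fixed 56 = 217
{Vance, Galt, Holm, Brent, Pell}: service 161 + fixed 99 = 260
No other subset beats 190.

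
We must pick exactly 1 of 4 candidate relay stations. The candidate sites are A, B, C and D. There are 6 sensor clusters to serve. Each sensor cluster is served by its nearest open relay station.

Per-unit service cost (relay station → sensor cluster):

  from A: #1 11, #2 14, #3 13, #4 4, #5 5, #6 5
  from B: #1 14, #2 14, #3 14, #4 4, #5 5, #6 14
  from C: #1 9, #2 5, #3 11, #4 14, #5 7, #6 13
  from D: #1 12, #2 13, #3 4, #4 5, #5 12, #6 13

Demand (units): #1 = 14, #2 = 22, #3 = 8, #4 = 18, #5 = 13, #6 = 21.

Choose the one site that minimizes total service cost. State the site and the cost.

Choose A only; total service cost 808.

With exactly 1 open, each sensor cluster uses its cheapest among the chosen.
{A}: #1→A 11·14=154, #2→A 14·22=308, #3→A 13·8=104, #4→A 4·18=72, #5→A 5·13=65, #6→A 5·21=105. Service cost 808.
{C}: service cost 940
{D}: service cost 1005
Among all 4 size-1 choices, {A} is lowest.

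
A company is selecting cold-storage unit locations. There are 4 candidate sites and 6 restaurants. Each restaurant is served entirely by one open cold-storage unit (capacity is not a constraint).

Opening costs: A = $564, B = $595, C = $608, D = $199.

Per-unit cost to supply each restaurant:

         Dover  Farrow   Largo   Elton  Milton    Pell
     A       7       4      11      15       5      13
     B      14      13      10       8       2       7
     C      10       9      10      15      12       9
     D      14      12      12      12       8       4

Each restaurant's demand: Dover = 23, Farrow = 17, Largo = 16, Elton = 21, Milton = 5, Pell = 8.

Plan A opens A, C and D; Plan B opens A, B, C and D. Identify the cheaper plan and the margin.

Plan A: {A, C, D}: Dover→A 7·23=161, Farrow→A 4·17=68, Largo→C 10·16=160, Elton→D 12·21=252, Milton→A 5·5=25, Pell→D 4·8=32. Service 698; fixed 1371; total 2069.
Plan B: {A, B, C, D}: Dover→A 7·23=161, Farrow→A 4·17=68, Largo→B 10·16=160, Elton→B 8·21=168, Milton→B 2·5=10, Pell→D 4·8=32. Service 599; fixed 1966; total 2565.
Difference: |2069 − 2565| = 496.

Plan A is cheaper by 496.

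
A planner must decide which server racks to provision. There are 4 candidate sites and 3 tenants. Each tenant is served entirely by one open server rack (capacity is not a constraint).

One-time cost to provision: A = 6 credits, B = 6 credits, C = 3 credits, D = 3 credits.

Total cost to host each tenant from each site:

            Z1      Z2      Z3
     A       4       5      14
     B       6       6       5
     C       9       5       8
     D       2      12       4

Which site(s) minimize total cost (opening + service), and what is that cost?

Open C and D; minimum total cost 17.

For any fixed open set, each tenant goes to its cheapest open site; total = fixed + service.
{C, D}: Z1→D 2, Z2→C 5, Z3→D 4. Service 11; fixed 6; total 17.
{A, D}: service 11 + fixed 9 = 20
{B, D}: service 12 + fixed 9 = 21
{A, B, C, D}: service 11 + fixed 18 = 29
No other subset beats 17.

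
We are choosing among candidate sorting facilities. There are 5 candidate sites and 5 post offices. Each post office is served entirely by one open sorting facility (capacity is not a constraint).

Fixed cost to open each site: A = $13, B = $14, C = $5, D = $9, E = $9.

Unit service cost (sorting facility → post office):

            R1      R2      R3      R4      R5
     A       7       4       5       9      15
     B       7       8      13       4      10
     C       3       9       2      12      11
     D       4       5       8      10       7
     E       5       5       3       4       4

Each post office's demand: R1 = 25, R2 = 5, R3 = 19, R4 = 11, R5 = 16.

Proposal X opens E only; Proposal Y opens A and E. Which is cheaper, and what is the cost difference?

Proposal X: {E}: R1→E 5·25=125, R2→E 5·5=25, R3→E 3·19=57, R4→E 4·11=44, R5→E 4·16=64. Service 315; fixed 9; total 324.
Proposal Y: {A, E}: R1→E 5·25=125, R2→A 4·5=20, R3→E 3·19=57, R4→E 4·11=44, R5→E 4·16=64. Service 310; fixed 22; total 332.
Difference: |324 − 332| = 8.

Proposal X is cheaper by 8.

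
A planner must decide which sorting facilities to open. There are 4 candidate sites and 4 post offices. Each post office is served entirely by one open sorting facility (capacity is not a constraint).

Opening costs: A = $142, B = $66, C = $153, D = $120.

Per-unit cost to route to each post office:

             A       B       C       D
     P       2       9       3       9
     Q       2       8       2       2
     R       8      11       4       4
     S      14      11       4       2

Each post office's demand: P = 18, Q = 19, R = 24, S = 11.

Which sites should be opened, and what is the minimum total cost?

For any fixed open set, each post office goes to its cheapest open site; total = fixed + service.
{C}: P→C 3·18=54, Q→C 2·19=38, R→C 4·24=96, S→C 4·11=44. Service 232; fixed 153; total 385.
{D}: P→D 9·18=162, Q→D 2·19=38, R→D 4·24=96, S→D 2·11=22. Service 318; fixed 120; total 438.
{B, C}: service 232 + fixed 219 = 451
{A, B, C, D}: service 192 + fixed 481 = 673
No other subset beats 385.

Open C only; minimum total cost 385.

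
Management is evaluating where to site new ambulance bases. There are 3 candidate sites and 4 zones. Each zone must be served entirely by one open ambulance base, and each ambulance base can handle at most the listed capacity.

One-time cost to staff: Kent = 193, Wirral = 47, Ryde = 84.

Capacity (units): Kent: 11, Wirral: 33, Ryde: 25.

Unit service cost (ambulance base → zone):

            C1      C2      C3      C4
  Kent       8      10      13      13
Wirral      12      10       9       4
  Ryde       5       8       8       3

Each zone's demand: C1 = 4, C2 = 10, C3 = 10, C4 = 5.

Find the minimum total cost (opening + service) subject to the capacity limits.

Minimum total cost: 305

Open {Wirral}: C1→Wirral 12·4=48, C2→Wirral 10·10=100, C3→Wirral 9·10=90, C4→Wirral 4·5=20.
Loads: Wirral carries 29/33. Service 258; fixed 47; total 305.
Next best feasible plan costs 331.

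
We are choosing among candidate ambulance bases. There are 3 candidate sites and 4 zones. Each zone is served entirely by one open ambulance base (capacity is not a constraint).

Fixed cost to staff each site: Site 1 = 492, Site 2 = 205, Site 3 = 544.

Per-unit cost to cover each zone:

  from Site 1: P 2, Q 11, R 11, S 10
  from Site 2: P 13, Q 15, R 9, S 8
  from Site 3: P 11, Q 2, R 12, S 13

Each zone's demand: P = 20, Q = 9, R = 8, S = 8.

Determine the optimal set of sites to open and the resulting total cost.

For any fixed open set, each zone goes to its cheapest open site; total = fixed + service.
{Site 2}: P→Site 2 13·20=260, Q→Site 2 15·9=135, R→Site 2 9·8=72, S→Site 2 8·8=64. Service 531; fixed 205; total 736.
{Site 1}: P→Site 1 2·20=40, Q→Site 1 11·9=99, R→Site 1 11·8=88, S→Site 1 10·8=80. Service 307; fixed 492; total 799.
{Site 1, Site 2}: P→Site 1 2·20=40, Q→Site 1 11·9=99, R→Site 2 9·8=72, S→Site 2 8·8=64. Service 275; fixed 697; total 972.
{Site 1, Site 2, Site 3}: service 194 + fixed 1241 = 1435
No other subset beats 736.

Open Site 2 only; minimum total cost 736.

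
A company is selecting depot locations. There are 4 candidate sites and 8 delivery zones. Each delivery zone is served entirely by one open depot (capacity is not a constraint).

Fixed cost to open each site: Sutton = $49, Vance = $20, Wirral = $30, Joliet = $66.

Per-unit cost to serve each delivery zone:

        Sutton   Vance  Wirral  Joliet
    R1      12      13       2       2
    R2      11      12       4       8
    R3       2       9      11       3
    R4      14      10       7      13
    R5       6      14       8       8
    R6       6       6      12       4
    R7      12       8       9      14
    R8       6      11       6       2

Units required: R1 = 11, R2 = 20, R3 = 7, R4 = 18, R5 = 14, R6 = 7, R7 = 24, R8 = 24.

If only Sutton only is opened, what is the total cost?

Total cost: 1225

Each delivery zone is assigned to its cheapest site among the open ones.
{Sutton}: R1→Sutton 12·11=132, R2→Sutton 11·20=220, R3→Sutton 2·7=14, R4→Sutton 14·18=252, R5→Sutton 6·14=84, R6→Sutton 6·7=42, R7→Sutton 12·24=288, R8→Sutton 6·24=144. Service 1176; fixed 49; total 1225.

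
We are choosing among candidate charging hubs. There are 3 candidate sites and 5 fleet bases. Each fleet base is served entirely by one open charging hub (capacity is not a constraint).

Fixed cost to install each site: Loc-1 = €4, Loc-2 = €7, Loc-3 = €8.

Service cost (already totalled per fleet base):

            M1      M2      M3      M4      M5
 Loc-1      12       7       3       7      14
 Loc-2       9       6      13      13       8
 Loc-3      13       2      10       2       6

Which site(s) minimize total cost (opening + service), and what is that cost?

For any fixed open set, each fleet base goes to its cheapest open site; total = fixed + service.
{Loc-1, Loc-3}: M1→Loc-1 12, M2→Loc-3 2, M3→Loc-1 3, M4→Loc-3 2, M5→Loc-3 6. Service 25; fixed 12; total 37.
{Loc-1, Loc-2, Loc-3}: service 22 + fixed 19 = 41
{Loc-3}: service 33 + fixed 8 = 41
{Loc-1}: service 43 + fixed 4 = 47
No other subset beats 37.

Open Loc-1 and Loc-3; minimum total cost 37.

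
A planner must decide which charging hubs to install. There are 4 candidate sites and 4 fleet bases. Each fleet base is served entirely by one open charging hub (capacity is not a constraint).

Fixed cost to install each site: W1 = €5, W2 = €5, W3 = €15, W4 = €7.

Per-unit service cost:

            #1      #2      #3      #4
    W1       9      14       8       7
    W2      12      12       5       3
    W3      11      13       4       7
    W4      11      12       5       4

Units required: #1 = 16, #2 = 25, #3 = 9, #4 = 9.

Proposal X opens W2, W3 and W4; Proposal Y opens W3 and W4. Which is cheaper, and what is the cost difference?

Proposal X is cheaper by 4.

Proposal X: {W2, W3, W4}: #1→W3 11·16=176, #2→W2 12·25=300, #3→W3 4·9=36, #4→W2 3·9=27. Service 539; fixed 27; total 566.
Proposal Y: {W3, W4}: #1→W3 11·16=176, #2→W4 12·25=300, #3→W3 4·9=36, #4→W4 4·9=36. Service 548; fixed 22; total 570.
Difference: |566 − 570| = 4.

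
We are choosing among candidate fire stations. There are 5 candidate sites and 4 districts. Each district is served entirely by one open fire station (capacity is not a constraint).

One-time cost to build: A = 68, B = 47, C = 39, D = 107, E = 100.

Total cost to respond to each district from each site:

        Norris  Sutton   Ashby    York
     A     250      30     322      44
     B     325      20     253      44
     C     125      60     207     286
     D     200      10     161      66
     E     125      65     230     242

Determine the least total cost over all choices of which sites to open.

Minimum total cost: 482

For any fixed open set, each district goes to its cheapest open site; total = fixed + service.
{B, C}: Norris→C 125, Sutton→B 20, Ashby→C 207, York→B 44. Service 396; fixed 86; total 482.
{C, D}: service 362 + fixed 146 = 508
{A, C}: service 406 + fixed 107 = 513
{A, B, C, D, E}: Norris→C 125, Sutton→D 10, Ashby→D 161, York→A 44. Service 340; fixed 361; total 701.
No other subset beats 482.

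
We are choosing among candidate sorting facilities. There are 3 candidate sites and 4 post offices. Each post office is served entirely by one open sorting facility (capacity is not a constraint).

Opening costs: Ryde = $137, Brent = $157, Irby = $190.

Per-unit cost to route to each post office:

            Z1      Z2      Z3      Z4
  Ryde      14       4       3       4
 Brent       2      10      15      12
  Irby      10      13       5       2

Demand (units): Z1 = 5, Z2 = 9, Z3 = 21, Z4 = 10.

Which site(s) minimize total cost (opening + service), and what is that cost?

Open Ryde only; minimum total cost 346.

For any fixed open set, each post office goes to its cheapest open site; total = fixed + service.
{Ryde}: Z1→Ryde 14·5=70, Z2→Ryde 4·9=36, Z3→Ryde 3·21=63, Z4→Ryde 4·10=40. Service 209; fixed 137; total 346.
{Ryde, Brent}: service 149 + fixed 294 = 443
{Irby}: service 292 + fixed 190 = 482
{Ryde, Brent, Irby}: service 129 + fixed 484 = 613
No other subset beats 346.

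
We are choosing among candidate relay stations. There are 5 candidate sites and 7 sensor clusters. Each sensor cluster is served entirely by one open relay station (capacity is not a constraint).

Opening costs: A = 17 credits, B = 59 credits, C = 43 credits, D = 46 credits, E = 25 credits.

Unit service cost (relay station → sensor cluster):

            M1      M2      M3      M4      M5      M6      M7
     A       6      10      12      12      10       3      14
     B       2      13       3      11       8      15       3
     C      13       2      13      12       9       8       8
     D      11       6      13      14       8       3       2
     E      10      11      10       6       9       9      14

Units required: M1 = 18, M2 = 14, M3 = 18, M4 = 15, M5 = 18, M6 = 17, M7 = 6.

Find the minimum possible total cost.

For any fixed open set, each sensor cluster goes to its cheapest open site; total = fixed + service.
{A, B, C, E}: M1→B 2·18=36, M2→C 2·14=28, M3→B 3·18=54, M4→E 6·15=90, M5→B 8·18=144, M6→A 3·17=51, M7→B 3·6=18. Service 421; fixed 144; total 565.
{B, C, D, E}: M1→B 2·18=36, M2→C 2·14=28, M3→B 3·18=54, M4→E 6·15=90, M5→B 8·18=144, M6→D 3·17=51, M7→D 2·6=12. Service 415; fixed 173; total 588.
{B, D, E}: service 471 + fixed 130 = 601
{A, B, C, D, E}: service 415 + fixed 190 = 605
No other subset beats 565.

Minimum total cost: 565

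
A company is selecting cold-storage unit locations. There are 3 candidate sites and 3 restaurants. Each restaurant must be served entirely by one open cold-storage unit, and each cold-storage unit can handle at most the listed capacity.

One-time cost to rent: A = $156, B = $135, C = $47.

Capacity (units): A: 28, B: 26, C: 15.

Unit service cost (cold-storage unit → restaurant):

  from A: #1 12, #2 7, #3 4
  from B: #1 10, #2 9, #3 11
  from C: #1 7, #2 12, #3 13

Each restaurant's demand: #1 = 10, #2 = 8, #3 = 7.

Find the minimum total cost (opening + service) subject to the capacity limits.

Minimum total cost: 357

Open {A, C}: #1→C 7·10=70, #2→A 7·8=56, #3→A 4·7=28.
Loads: A carries 15/28, C carries 10/15. Service 154; fixed 203; total 357.
Next best feasible plan costs 360.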